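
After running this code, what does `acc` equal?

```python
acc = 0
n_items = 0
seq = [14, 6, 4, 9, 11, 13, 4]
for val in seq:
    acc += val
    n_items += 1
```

Let's trace through this code step by step.

Initialize: acc = 0
Initialize: n_items = 0
Initialize: seq = [14, 6, 4, 9, 11, 13, 4]
Entering loop: for val in seq:

After execution: acc = 61
61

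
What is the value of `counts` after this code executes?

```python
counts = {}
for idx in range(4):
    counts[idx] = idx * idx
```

Let's trace through this code step by step.

Initialize: counts = {}
Entering loop: for idx in range(4):

After execution: counts = {0: 0, 1: 1, 2: 4, 3: 9}
{0: 0, 1: 1, 2: 4, 3: 9}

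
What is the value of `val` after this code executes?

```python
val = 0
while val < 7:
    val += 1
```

Let's trace through this code step by step.

Initialize: val = 0
Entering loop: while val < 7:

After execution: val = 7
7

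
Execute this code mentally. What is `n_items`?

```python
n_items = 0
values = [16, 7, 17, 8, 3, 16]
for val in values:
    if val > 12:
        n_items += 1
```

Let's trace through this code step by step.

Initialize: n_items = 0
Initialize: values = [16, 7, 17, 8, 3, 16]
Entering loop: for val in values:

After execution: n_items = 3
3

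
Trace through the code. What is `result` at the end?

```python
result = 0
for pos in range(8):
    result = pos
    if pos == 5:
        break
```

Let's trace through this code step by step.

Initialize: result = 0
Entering loop: for pos in range(8):

After execution: result = 5
5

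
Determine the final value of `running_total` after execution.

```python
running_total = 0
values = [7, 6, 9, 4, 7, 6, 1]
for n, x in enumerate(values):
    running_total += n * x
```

Let's trace through this code step by step.

Initialize: running_total = 0
Initialize: values = [7, 6, 9, 4, 7, 6, 1]
Entering loop: for n, x in enumerate(values):

After execution: running_total = 100
100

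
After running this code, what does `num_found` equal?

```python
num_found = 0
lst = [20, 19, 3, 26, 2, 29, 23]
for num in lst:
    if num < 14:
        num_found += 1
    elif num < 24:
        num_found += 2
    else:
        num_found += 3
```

Let's trace through this code step by step.

Initialize: num_found = 0
Initialize: lst = [20, 19, 3, 26, 2, 29, 23]
Entering loop: for num in lst:

After execution: num_found = 14
14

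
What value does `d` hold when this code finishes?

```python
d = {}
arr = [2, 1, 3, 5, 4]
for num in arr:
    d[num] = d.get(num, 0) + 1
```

Let's trace through this code step by step.

Initialize: d = {}
Initialize: arr = [2, 1, 3, 5, 4]
Entering loop: for num in arr:

After execution: d = {2: 1, 1: 1, 3: 1, 5: 1, 4: 1}
{2: 1, 1: 1, 3: 1, 5: 1, 4: 1}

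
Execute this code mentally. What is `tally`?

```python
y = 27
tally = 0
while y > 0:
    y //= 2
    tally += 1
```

Let's trace through this code step by step.

Initialize: y = 27
Initialize: tally = 0
Entering loop: while y > 0:

After execution: tally = 5
5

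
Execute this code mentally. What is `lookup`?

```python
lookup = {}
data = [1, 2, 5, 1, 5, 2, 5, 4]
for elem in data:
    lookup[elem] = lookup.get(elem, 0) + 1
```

Let's trace through this code step by step.

Initialize: lookup = {}
Initialize: data = [1, 2, 5, 1, 5, 2, 5, 4]
Entering loop: for elem in data:

After execution: lookup = {1: 2, 2: 2, 5: 3, 4: 1}
{1: 2, 2: 2, 5: 3, 4: 1}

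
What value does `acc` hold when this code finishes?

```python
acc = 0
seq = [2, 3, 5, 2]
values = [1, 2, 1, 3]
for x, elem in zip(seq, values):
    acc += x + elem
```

Let's trace through this code step by step.

Initialize: acc = 0
Initialize: seq = [2, 3, 5, 2]
Initialize: values = [1, 2, 1, 3]
Entering loop: for x, elem in zip(seq, values):

After execution: acc = 19
19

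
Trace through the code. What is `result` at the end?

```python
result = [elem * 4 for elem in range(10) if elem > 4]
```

Let's trace through this code step by step.

Initialize: result = [elem * 4 for elem in range(10) if elem > 4]

After execution: result = [20, 24, 28, 32, 36]
[20, 24, 28, 32, 36]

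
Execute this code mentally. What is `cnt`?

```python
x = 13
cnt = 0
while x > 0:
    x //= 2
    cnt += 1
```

Let's trace through this code step by step.

Initialize: x = 13
Initialize: cnt = 0
Entering loop: while x > 0:

After execution: cnt = 4
4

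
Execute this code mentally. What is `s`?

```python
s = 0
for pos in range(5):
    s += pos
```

Let's trace through this code step by step.

Initialize: s = 0
Entering loop: for pos in range(5):

After execution: s = 10
10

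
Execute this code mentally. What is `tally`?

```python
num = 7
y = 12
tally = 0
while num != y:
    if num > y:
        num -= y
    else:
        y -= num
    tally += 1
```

Let's trace through this code step by step.

Initialize: num = 7
Initialize: y = 12
Initialize: tally = 0
Entering loop: while num != y:

After execution: tally = 5
5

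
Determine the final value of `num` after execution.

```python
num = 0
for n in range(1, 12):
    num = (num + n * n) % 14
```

Let's trace through this code step by step.

Initialize: num = 0
Entering loop: for n in range(1, 12):

After execution: num = 2
2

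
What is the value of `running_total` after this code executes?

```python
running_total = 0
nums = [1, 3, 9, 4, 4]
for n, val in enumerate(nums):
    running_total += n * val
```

Let's trace through this code step by step.

Initialize: running_total = 0
Initialize: nums = [1, 3, 9, 4, 4]
Entering loop: for n, val in enumerate(nums):

After execution: running_total = 49
49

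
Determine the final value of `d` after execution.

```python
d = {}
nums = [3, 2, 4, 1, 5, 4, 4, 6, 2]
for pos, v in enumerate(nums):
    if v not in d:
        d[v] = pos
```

Let's trace through this code step by step.

Initialize: d = {}
Initialize: nums = [3, 2, 4, 1, 5, 4, 4, 6, 2]
Entering loop: for pos, v in enumerate(nums):

After execution: d = {3: 0, 2: 1, 4: 2, 1: 3, 5: 4, 6: 7}
{3: 0, 2: 1, 4: 2, 1: 3, 5: 4, 6: 7}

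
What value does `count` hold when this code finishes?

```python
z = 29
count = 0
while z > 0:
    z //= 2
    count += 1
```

Let's trace through this code step by step.

Initialize: z = 29
Initialize: count = 0
Entering loop: while z > 0:

After execution: count = 5
5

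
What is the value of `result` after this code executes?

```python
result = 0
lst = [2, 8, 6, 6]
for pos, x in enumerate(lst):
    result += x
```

Let's trace through this code step by step.

Initialize: result = 0
Initialize: lst = [2, 8, 6, 6]
Entering loop: for pos, x in enumerate(lst):

After execution: result = 22
22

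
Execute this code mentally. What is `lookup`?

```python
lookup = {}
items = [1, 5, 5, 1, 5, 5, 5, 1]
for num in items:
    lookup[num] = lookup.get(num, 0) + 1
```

Let's trace through this code step by step.

Initialize: lookup = {}
Initialize: items = [1, 5, 5, 1, 5, 5, 5, 1]
Entering loop: for num in items:

After execution: lookup = {1: 3, 5: 5}
{1: 3, 5: 5}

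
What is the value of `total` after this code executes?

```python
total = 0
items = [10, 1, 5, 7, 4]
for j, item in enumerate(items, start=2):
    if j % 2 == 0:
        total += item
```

Let's trace through this code step by step.

Initialize: total = 0
Initialize: items = [10, 1, 5, 7, 4]
Entering loop: for j, item in enumerate(items, start=2):

After execution: total = 19
19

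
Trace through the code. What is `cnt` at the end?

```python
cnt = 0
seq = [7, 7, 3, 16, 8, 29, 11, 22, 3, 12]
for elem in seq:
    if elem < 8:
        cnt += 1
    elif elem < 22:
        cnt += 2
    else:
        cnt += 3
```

Let's trace through this code step by step.

Initialize: cnt = 0
Initialize: seq = [7, 7, 3, 16, 8, 29, 11, 22, 3, 12]
Entering loop: for elem in seq:

After execution: cnt = 18
18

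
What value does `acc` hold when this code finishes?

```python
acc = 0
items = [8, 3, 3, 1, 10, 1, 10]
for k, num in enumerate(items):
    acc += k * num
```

Let's trace through this code step by step.

Initialize: acc = 0
Initialize: items = [8, 3, 3, 1, 10, 1, 10]
Entering loop: for k, num in enumerate(items):

After execution: acc = 117
117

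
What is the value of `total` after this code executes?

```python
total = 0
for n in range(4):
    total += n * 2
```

Let's trace through this code step by step.

Initialize: total = 0
Entering loop: for n in range(4):

After execution: total = 12
12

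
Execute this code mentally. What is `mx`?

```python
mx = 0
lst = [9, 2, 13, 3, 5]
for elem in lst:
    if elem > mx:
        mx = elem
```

Let's trace through this code step by step.

Initialize: mx = 0
Initialize: lst = [9, 2, 13, 3, 5]
Entering loop: for elem in lst:

After execution: mx = 13
13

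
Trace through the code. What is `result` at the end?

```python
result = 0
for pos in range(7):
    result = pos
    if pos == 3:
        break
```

Let's trace through this code step by step.

Initialize: result = 0
Entering loop: for pos in range(7):

After execution: result = 3
3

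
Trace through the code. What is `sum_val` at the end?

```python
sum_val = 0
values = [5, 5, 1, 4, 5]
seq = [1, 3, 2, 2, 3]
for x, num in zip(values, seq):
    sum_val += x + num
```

Let's trace through this code step by step.

Initialize: sum_val = 0
Initialize: values = [5, 5, 1, 4, 5]
Initialize: seq = [1, 3, 2, 2, 3]
Entering loop: for x, num in zip(values, seq):

After execution: sum_val = 31
31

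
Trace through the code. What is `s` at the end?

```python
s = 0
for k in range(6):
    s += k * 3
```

Let's trace through this code step by step.

Initialize: s = 0
Entering loop: for k in range(6):

After execution: s = 45
45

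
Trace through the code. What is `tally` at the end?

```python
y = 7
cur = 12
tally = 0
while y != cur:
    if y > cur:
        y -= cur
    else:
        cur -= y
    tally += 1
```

Let's trace through this code step by step.

Initialize: y = 7
Initialize: cur = 12
Initialize: tally = 0
Entering loop: while y != cur:

After execution: tally = 5
5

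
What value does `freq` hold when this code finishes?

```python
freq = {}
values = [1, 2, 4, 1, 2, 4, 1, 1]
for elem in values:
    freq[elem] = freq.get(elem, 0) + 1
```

Let's trace through this code step by step.

Initialize: freq = {}
Initialize: values = [1, 2, 4, 1, 2, 4, 1, 1]
Entering loop: for elem in values:

After execution: freq = {1: 4, 2: 2, 4: 2}
{1: 4, 2: 2, 4: 2}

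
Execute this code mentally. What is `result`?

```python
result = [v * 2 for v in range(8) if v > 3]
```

Let's trace through this code step by step.

Initialize: result = [v * 2 for v in range(8) if v > 3]

After execution: result = [8, 10, 12, 14]
[8, 10, 12, 14]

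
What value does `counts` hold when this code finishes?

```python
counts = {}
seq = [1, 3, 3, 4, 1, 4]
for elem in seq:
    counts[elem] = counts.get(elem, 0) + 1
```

Let's trace through this code step by step.

Initialize: counts = {}
Initialize: seq = [1, 3, 3, 4, 1, 4]
Entering loop: for elem in seq:

After execution: counts = {1: 2, 3: 2, 4: 2}
{1: 2, 3: 2, 4: 2}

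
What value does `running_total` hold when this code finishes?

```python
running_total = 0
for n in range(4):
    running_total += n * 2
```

Let's trace through this code step by step.

Initialize: running_total = 0
Entering loop: for n in range(4):

After execution: running_total = 12
12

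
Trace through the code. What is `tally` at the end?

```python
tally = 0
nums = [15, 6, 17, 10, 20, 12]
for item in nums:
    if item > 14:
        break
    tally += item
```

Let's trace through this code step by step.

Initialize: tally = 0
Initialize: nums = [15, 6, 17, 10, 20, 12]
Entering loop: for item in nums:

After execution: tally = 0
0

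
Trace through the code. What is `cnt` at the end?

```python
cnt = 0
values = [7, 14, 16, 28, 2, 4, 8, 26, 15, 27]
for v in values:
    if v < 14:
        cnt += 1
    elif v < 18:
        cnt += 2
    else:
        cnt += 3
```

Let's trace through this code step by step.

Initialize: cnt = 0
Initialize: values = [7, 14, 16, 28, 2, 4, 8, 26, 15, 27]
Entering loop: for v in values:

After execution: cnt = 19
19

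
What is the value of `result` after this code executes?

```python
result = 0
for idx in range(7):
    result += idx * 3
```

Let's trace through this code step by step.

Initialize: result = 0
Entering loop: for idx in range(7):

After execution: result = 63
63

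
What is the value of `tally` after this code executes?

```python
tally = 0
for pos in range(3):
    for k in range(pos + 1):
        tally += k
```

Let's trace through this code step by step.

Initialize: tally = 0
Entering loop: for pos in range(3):

After execution: tally = 4
4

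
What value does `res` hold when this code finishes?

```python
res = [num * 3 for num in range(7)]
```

Let's trace through this code step by step.

Initialize: res = [num * 3 for num in range(7)]

After execution: res = [0, 3, 6, 9, 12, 15, 18]
[0, 3, 6, 9, 12, 15, 18]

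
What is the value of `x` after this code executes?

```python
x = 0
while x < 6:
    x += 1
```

Let's trace through this code step by step.

Initialize: x = 0
Entering loop: while x < 6:

After execution: x = 6
6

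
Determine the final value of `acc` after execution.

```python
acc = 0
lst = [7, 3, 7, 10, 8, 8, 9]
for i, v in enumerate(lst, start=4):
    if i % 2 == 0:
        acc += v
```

Let's trace through this code step by step.

Initialize: acc = 0
Initialize: lst = [7, 3, 7, 10, 8, 8, 9]
Entering loop: for i, v in enumerate(lst, start=4):

After execution: acc = 31
31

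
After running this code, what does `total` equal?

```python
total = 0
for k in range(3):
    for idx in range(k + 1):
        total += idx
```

Let's trace through this code step by step.

Initialize: total = 0
Entering loop: for k in range(3):

After execution: total = 4
4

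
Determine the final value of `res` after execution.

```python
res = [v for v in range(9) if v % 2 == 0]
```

Let's trace through this code step by step.

Initialize: res = [v for v in range(9) if v % 2 == 0]

After execution: res = [0, 2, 4, 6, 8]
[0, 2, 4, 6, 8]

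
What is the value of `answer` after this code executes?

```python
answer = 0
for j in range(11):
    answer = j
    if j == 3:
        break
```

Let's trace through this code step by step.

Initialize: answer = 0
Entering loop: for j in range(11):

After execution: answer = 3
3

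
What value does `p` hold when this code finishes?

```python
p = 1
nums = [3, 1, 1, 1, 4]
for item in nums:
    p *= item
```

Let's trace through this code step by step.

Initialize: p = 1
Initialize: nums = [3, 1, 1, 1, 4]
Entering loop: for item in nums:

After execution: p = 12
12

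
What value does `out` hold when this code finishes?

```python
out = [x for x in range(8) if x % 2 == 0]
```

Let's trace through this code step by step.

Initialize: out = [x for x in range(8) if x % 2 == 0]

After execution: out = [0, 2, 4, 6]
[0, 2, 4, 6]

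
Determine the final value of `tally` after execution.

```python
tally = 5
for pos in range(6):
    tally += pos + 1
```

Let's trace through this code step by step.

Initialize: tally = 5
Entering loop: for pos in range(6):

After execution: tally = 26
26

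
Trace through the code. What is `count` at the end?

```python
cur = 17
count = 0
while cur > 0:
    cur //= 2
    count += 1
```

Let's trace through this code step by step.

Initialize: cur = 17
Initialize: count = 0
Entering loop: while cur > 0:

After execution: count = 5
5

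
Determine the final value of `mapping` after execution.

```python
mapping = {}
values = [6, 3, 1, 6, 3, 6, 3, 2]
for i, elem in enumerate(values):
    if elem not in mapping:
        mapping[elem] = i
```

Let's trace through this code step by step.

Initialize: mapping = {}
Initialize: values = [6, 3, 1, 6, 3, 6, 3, 2]
Entering loop: for i, elem in enumerate(values):

After execution: mapping = {6: 0, 3: 1, 1: 2, 2: 7}
{6: 0, 3: 1, 1: 2, 2: 7}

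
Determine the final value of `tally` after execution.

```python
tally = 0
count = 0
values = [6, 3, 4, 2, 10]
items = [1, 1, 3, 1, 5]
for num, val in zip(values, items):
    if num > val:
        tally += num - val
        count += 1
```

Let's trace through this code step by step.

Initialize: tally = 0
Initialize: count = 0
Initialize: values = [6, 3, 4, 2, 10]
Initialize: items = [1, 1, 3, 1, 5]
Entering loop: for num, val in zip(values, items):

After execution: tally = 14
14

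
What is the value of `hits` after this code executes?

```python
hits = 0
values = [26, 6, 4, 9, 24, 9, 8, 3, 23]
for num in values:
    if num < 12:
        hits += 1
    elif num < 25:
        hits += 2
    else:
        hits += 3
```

Let's trace through this code step by step.

Initialize: hits = 0
Initialize: values = [26, 6, 4, 9, 24, 9, 8, 3, 23]
Entering loop: for num in values:

After execution: hits = 13
13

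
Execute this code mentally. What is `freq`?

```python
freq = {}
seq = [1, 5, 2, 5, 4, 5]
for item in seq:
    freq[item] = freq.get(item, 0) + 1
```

Let's trace through this code step by step.

Initialize: freq = {}
Initialize: seq = [1, 5, 2, 5, 4, 5]
Entering loop: for item in seq:

After execution: freq = {1: 1, 5: 3, 2: 1, 4: 1}
{1: 1, 5: 3, 2: 1, 4: 1}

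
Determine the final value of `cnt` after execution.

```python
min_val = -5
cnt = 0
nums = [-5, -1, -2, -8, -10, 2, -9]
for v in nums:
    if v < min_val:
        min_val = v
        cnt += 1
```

Let's trace through this code step by step.

Initialize: min_val = -5
Initialize: cnt = 0
Initialize: nums = [-5, -1, -2, -8, -10, 2, -9]
Entering loop: for v in nums:

After execution: cnt = 2
2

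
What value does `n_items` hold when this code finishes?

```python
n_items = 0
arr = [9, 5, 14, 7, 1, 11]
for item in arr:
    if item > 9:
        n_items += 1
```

Let's trace through this code step by step.

Initialize: n_items = 0
Initialize: arr = [9, 5, 14, 7, 1, 11]
Entering loop: for item in arr:

After execution: n_items = 2
2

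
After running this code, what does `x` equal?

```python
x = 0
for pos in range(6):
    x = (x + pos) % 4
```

Let's trace through this code step by step.

Initialize: x = 0
Entering loop: for pos in range(6):

After execution: x = 3
3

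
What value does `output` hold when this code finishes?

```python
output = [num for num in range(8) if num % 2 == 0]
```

Let's trace through this code step by step.

Initialize: output = [num for num in range(8) if num % 2 == 0]

After execution: output = [0, 2, 4, 6]
[0, 2, 4, 6]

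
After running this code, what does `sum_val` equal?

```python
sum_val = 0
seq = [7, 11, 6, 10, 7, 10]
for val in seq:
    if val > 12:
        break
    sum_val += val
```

Let's trace through this code step by step.

Initialize: sum_val = 0
Initialize: seq = [7, 11, 6, 10, 7, 10]
Entering loop: for val in seq:

After execution: sum_val = 51
51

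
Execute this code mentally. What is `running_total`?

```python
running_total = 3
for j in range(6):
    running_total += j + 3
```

Let's trace through this code step by step.

Initialize: running_total = 3
Entering loop: for j in range(6):

After execution: running_total = 36
36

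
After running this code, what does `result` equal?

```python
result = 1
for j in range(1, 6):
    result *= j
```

Let's trace through this code step by step.

Initialize: result = 1
Entering loop: for j in range(1, 6):

After execution: result = 120
120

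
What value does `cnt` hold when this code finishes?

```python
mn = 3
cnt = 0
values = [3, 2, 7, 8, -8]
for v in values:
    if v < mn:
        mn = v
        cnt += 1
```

Let's trace through this code step by step.

Initialize: mn = 3
Initialize: cnt = 0
Initialize: values = [3, 2, 7, 8, -8]
Entering loop: for v in values:

After execution: cnt = 2
2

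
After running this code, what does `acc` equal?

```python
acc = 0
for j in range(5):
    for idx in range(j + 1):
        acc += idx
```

Let's trace through this code step by step.

Initialize: acc = 0
Entering loop: for j in range(5):

After execution: acc = 20
20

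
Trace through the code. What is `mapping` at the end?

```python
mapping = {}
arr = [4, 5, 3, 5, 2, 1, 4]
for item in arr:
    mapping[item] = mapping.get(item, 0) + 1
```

Let's trace through this code step by step.

Initialize: mapping = {}
Initialize: arr = [4, 5, 3, 5, 2, 1, 4]
Entering loop: for item in arr:

After execution: mapping = {4: 2, 5: 2, 3: 1, 2: 1, 1: 1}
{4: 2, 5: 2, 3: 1, 2: 1, 1: 1}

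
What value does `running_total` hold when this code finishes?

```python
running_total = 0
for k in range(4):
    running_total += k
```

Let's trace through this code step by step.

Initialize: running_total = 0
Entering loop: for k in range(4):

After execution: running_total = 6
6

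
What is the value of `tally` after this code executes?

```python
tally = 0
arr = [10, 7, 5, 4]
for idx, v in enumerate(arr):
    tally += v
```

Let's trace through this code step by step.

Initialize: tally = 0
Initialize: arr = [10, 7, 5, 4]
Entering loop: for idx, v in enumerate(arr):

After execution: tally = 26
26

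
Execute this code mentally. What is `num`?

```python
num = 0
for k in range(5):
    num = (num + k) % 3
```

Let's trace through this code step by step.

Initialize: num = 0
Entering loop: for k in range(5):

After execution: num = 1
1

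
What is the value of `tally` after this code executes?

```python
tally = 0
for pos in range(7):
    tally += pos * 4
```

Let's trace through this code step by step.

Initialize: tally = 0
Entering loop: for pos in range(7):

After execution: tally = 84
84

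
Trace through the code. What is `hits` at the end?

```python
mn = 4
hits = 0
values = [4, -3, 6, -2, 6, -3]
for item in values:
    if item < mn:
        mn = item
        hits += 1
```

Let's trace through this code step by step.

Initialize: mn = 4
Initialize: hits = 0
Initialize: values = [4, -3, 6, -2, 6, -3]
Entering loop: for item in values:

After execution: hits = 1
1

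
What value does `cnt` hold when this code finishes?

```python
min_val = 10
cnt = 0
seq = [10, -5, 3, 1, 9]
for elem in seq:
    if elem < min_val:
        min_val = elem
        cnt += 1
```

Let's trace through this code step by step.

Initialize: min_val = 10
Initialize: cnt = 0
Initialize: seq = [10, -5, 3, 1, 9]
Entering loop: for elem in seq:

After execution: cnt = 1
1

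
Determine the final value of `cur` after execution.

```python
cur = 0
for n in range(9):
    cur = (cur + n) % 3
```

Let's trace through this code step by step.

Initialize: cur = 0
Entering loop: for n in range(9):

After execution: cur = 0
0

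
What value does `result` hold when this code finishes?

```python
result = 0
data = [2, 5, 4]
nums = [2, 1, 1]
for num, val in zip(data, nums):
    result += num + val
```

Let's trace through this code step by step.

Initialize: result = 0
Initialize: data = [2, 5, 4]
Initialize: nums = [2, 1, 1]
Entering loop: for num, val in zip(data, nums):

After execution: result = 15
15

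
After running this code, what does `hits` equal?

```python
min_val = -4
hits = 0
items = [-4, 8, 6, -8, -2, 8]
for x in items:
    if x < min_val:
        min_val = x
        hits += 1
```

Let's trace through this code step by step.

Initialize: min_val = -4
Initialize: hits = 0
Initialize: items = [-4, 8, 6, -8, -2, 8]
Entering loop: for x in items:

After execution: hits = 1
1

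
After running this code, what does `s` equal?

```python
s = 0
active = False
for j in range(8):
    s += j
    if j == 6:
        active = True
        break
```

Let's trace through this code step by step.

Initialize: s = 0
Initialize: active = False
Entering loop: for j in range(8):

After execution: s = 21
21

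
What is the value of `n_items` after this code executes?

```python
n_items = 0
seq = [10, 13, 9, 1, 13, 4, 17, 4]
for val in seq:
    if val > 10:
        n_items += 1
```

Let's trace through this code step by step.

Initialize: n_items = 0
Initialize: seq = [10, 13, 9, 1, 13, 4, 17, 4]
Entering loop: for val in seq:

After execution: n_items = 3
3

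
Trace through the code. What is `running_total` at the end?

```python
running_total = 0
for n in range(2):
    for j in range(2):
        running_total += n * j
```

Let's trace through this code step by step.

Initialize: running_total = 0
Entering loop: for n in range(2):

After execution: running_total = 1
1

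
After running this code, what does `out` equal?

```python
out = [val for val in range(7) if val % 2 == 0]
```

Let's trace through this code step by step.

Initialize: out = [val for val in range(7) if val % 2 == 0]

After execution: out = [0, 2, 4, 6]
[0, 2, 4, 6]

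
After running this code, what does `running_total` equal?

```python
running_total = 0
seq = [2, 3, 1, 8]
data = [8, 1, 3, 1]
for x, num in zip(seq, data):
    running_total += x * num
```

Let's trace through this code step by step.

Initialize: running_total = 0
Initialize: seq = [2, 3, 1, 8]
Initialize: data = [8, 1, 3, 1]
Entering loop: for x, num in zip(seq, data):

After execution: running_total = 30
30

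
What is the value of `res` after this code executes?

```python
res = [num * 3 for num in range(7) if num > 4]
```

Let's trace through this code step by step.

Initialize: res = [num * 3 for num in range(7) if num > 4]

After execution: res = [15, 18]
[15, 18]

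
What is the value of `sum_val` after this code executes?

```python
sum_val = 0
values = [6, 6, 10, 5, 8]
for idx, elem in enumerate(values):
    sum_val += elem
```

Let's trace through this code step by step.

Initialize: sum_val = 0
Initialize: values = [6, 6, 10, 5, 8]
Entering loop: for idx, elem in enumerate(values):

After execution: sum_val = 35
35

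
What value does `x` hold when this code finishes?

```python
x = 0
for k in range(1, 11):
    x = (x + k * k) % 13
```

Let's trace through this code step by step.

Initialize: x = 0
Entering loop: for k in range(1, 11):

After execution: x = 8
8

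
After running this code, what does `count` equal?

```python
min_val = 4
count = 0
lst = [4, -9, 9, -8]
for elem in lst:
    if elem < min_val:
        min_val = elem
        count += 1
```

Let's trace through this code step by step.

Initialize: min_val = 4
Initialize: count = 0
Initialize: lst = [4, -9, 9, -8]
Entering loop: for elem in lst:

After execution: count = 1
1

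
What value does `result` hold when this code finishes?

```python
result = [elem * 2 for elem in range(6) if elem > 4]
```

Let's trace through this code step by step.

Initialize: result = [elem * 2 for elem in range(6) if elem > 4]

After execution: result = [10]
[10]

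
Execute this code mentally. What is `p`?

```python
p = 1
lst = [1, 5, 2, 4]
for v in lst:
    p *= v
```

Let's trace through this code step by step.

Initialize: p = 1
Initialize: lst = [1, 5, 2, 4]
Entering loop: for v in lst:

After execution: p = 40
40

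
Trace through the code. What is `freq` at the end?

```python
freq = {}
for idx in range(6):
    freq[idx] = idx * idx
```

Let's trace through this code step by step.

Initialize: freq = {}
Entering loop: for idx in range(6):

After execution: freq = {0: 0, 1: 1, 2: 4, 3: 9, 4: 16, 5: 25}
{0: 0, 1: 1, 2: 4, 3: 9, 4: 16, 5: 25}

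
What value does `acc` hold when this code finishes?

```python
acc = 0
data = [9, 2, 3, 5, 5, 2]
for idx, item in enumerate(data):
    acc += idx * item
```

Let's trace through this code step by step.

Initialize: acc = 0
Initialize: data = [9, 2, 3, 5, 5, 2]
Entering loop: for idx, item in enumerate(data):

After execution: acc = 53
53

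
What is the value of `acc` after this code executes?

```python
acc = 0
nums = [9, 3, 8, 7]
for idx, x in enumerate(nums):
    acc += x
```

Let's trace through this code step by step.

Initialize: acc = 0
Initialize: nums = [9, 3, 8, 7]
Entering loop: for idx, x in enumerate(nums):

After execution: acc = 27
27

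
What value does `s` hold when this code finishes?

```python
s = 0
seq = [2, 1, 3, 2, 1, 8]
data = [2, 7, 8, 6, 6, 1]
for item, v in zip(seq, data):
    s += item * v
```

Let's trace through this code step by step.

Initialize: s = 0
Initialize: seq = [2, 1, 3, 2, 1, 8]
Initialize: data = [2, 7, 8, 6, 6, 1]
Entering loop: for item, v in zip(seq, data):

After execution: s = 61
61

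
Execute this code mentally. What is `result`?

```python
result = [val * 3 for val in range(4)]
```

Let's trace through this code step by step.

Initialize: result = [val * 3 for val in range(4)]

After execution: result = [0, 3, 6, 9]
[0, 3, 6, 9]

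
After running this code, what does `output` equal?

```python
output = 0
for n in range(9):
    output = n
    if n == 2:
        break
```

Let's trace through this code step by step.

Initialize: output = 0
Entering loop: for n in range(9):

After execution: output = 2
2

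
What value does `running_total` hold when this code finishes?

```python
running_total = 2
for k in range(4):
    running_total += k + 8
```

Let's trace through this code step by step.

Initialize: running_total = 2
Entering loop: for k in range(4):

After execution: running_total = 40
40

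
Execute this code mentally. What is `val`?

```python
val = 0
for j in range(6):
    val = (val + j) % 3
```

Let's trace through this code step by step.

Initialize: val = 0
Entering loop: for j in range(6):

After execution: val = 0
0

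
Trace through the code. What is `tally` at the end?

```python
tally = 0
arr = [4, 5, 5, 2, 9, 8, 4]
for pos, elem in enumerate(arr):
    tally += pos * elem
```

Let's trace through this code step by step.

Initialize: tally = 0
Initialize: arr = [4, 5, 5, 2, 9, 8, 4]
Entering loop: for pos, elem in enumerate(arr):

After execution: tally = 121
121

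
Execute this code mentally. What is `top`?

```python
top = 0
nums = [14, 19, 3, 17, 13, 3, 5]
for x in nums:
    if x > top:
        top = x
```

Let's trace through this code step by step.

Initialize: top = 0
Initialize: nums = [14, 19, 3, 17, 13, 3, 5]
Entering loop: for x in nums:

After execution: top = 19
19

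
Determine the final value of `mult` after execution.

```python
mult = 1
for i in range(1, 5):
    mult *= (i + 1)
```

Let's trace through this code step by step.

Initialize: mult = 1
Entering loop: for i in range(1, 5):

After execution: mult = 120
120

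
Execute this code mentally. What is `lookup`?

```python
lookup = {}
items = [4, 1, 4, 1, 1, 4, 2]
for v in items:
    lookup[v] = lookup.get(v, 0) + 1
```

Let's trace through this code step by step.

Initialize: lookup = {}
Initialize: items = [4, 1, 4, 1, 1, 4, 2]
Entering loop: for v in items:

After execution: lookup = {4: 3, 1: 3, 2: 1}
{4: 3, 1: 3, 2: 1}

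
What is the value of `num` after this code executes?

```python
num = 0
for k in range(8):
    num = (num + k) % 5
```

Let's trace through this code step by step.

Initialize: num = 0
Entering loop: for k in range(8):

After execution: num = 3
3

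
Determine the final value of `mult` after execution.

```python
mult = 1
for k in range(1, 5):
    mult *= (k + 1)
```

Let's trace through this code step by step.

Initialize: mult = 1
Entering loop: for k in range(1, 5):

After execution: mult = 120
120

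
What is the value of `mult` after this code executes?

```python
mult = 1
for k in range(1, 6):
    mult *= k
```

Let's trace through this code step by step.

Initialize: mult = 1
Entering loop: for k in range(1, 6):

After execution: mult = 120
120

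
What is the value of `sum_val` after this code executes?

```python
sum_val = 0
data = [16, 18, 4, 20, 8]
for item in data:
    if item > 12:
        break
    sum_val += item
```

Let's trace through this code step by step.

Initialize: sum_val = 0
Initialize: data = [16, 18, 4, 20, 8]
Entering loop: for item in data:

After execution: sum_val = 0
0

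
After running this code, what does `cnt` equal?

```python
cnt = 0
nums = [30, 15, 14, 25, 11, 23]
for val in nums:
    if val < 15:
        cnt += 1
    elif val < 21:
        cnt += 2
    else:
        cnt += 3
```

Let's trace through this code step by step.

Initialize: cnt = 0
Initialize: nums = [30, 15, 14, 25, 11, 23]
Entering loop: for val in nums:

After execution: cnt = 13
13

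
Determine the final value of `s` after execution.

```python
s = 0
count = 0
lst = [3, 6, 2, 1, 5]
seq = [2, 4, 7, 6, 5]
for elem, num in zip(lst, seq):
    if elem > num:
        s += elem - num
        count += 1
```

Let's trace through this code step by step.

Initialize: s = 0
Initialize: count = 0
Initialize: lst = [3, 6, 2, 1, 5]
Initialize: seq = [2, 4, 7, 6, 5]
Entering loop: for elem, num in zip(lst, seq):

After execution: s = 3
3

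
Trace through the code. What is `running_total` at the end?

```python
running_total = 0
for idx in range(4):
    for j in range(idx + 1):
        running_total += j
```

Let's trace through this code step by step.

Initialize: running_total = 0
Entering loop: for idx in range(4):

After execution: running_total = 10
10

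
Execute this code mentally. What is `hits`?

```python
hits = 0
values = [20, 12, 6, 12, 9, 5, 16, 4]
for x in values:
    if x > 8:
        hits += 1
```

Let's trace through this code step by step.

Initialize: hits = 0
Initialize: values = [20, 12, 6, 12, 9, 5, 16, 4]
Entering loop: for x in values:

After execution: hits = 5
5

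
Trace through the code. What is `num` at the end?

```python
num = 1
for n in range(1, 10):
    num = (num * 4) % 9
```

Let's trace through this code step by step.

Initialize: num = 1
Entering loop: for n in range(1, 10):

After execution: num = 1
1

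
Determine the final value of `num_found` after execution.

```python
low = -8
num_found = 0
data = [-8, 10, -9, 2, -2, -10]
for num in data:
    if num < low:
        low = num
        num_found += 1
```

Let's trace through this code step by step.

Initialize: low = -8
Initialize: num_found = 0
Initialize: data = [-8, 10, -9, 2, -2, -10]
Entering loop: for num in data:

After execution: num_found = 2
2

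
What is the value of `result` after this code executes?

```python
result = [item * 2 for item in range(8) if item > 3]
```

Let's trace through this code step by step.

Initialize: result = [item * 2 for item in range(8) if item > 3]

After execution: result = [8, 10, 12, 14]
[8, 10, 12, 14]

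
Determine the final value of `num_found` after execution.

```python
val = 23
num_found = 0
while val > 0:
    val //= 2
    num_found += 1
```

Let's trace through this code step by step.

Initialize: val = 23
Initialize: num_found = 0
Entering loop: while val > 0:

After execution: num_found = 5
5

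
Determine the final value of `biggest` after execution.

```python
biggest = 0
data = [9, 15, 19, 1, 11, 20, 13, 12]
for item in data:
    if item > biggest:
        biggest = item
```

Let's trace through this code step by step.

Initialize: biggest = 0
Initialize: data = [9, 15, 19, 1, 11, 20, 13, 12]
Entering loop: for item in data:

After execution: biggest = 20
20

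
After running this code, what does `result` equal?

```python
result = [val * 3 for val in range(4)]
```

Let's trace through this code step by step.

Initialize: result = [val * 3 for val in range(4)]

After execution: result = [0, 3, 6, 9]
[0, 3, 6, 9]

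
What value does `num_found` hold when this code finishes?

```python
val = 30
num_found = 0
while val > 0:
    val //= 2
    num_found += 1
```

Let's trace through this code step by step.

Initialize: val = 30
Initialize: num_found = 0
Entering loop: while val > 0:

After execution: num_found = 5
5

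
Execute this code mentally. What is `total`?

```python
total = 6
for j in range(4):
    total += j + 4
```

Let's trace through this code step by step.

Initialize: total = 6
Entering loop: for j in range(4):

After execution: total = 28
28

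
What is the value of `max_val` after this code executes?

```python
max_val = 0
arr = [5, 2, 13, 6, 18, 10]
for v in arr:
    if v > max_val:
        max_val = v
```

Let's trace through this code step by step.

Initialize: max_val = 0
Initialize: arr = [5, 2, 13, 6, 18, 10]
Entering loop: for v in arr:

After execution: max_val = 18
18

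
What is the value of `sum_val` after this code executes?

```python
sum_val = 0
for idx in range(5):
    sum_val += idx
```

Let's trace through this code step by step.

Initialize: sum_val = 0
Entering loop: for idx in range(5):

After execution: sum_val = 10
10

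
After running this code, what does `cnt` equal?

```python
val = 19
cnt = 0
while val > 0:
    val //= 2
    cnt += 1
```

Let's trace through this code step by step.

Initialize: val = 19
Initialize: cnt = 0
Entering loop: while val > 0:

After execution: cnt = 5
5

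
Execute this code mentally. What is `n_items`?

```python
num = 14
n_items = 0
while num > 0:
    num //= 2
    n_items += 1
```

Let's trace through this code step by step.

Initialize: num = 14
Initialize: n_items = 0
Entering loop: while num > 0:

After execution: n_items = 4
4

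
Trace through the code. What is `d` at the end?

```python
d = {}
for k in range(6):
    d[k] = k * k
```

Let's trace through this code step by step.

Initialize: d = {}
Entering loop: for k in range(6):

After execution: d = {0: 0, 1: 1, 2: 4, 3: 9, 4: 16, 5: 25}
{0: 0, 1: 1, 2: 4, 3: 9, 4: 16, 5: 25}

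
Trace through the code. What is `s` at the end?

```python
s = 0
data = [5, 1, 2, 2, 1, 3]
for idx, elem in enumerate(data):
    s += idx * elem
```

Let's trace through this code step by step.

Initialize: s = 0
Initialize: data = [5, 1, 2, 2, 1, 3]
Entering loop: for idx, elem in enumerate(data):

After execution: s = 30
30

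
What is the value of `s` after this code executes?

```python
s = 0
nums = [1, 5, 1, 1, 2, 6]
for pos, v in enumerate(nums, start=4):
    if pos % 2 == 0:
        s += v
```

Let's trace through this code step by step.

Initialize: s = 0
Initialize: nums = [1, 5, 1, 1, 2, 6]
Entering loop: for pos, v in enumerate(nums, start=4):

After execution: s = 4
4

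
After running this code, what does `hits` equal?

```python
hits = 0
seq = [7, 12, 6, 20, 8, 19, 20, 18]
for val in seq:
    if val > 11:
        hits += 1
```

Let's trace through this code step by step.

Initialize: hits = 0
Initialize: seq = [7, 12, 6, 20, 8, 19, 20, 18]
Entering loop: for val in seq:

After execution: hits = 5
5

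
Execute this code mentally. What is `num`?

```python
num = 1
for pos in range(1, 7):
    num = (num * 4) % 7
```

Let's trace through this code step by step.

Initialize: num = 1
Entering loop: for pos in range(1, 7):

After execution: num = 1
1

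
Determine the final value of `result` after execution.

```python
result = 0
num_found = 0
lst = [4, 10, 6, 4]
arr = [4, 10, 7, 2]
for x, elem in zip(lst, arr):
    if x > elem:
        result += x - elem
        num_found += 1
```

Let's trace through this code step by step.

Initialize: result = 0
Initialize: num_found = 0
Initialize: lst = [4, 10, 6, 4]
Initialize: arr = [4, 10, 7, 2]
Entering loop: for x, elem in zip(lst, arr):

After execution: result = 2
2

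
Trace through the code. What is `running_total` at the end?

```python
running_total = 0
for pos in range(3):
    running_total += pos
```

Let's trace through this code step by step.

Initialize: running_total = 0
Entering loop: for pos in range(3):

After execution: running_total = 3
3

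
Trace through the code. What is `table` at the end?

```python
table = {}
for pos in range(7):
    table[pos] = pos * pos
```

Let's trace through this code step by step.

Initialize: table = {}
Entering loop: for pos in range(7):

After execution: table = {0: 0, 1: 1, 2: 4, 3: 9, 4: 16, 5: 25, 6: 36}
{0: 0, 1: 1, 2: 4, 3: 9, 4: 16, 5: 25, 6: 36}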